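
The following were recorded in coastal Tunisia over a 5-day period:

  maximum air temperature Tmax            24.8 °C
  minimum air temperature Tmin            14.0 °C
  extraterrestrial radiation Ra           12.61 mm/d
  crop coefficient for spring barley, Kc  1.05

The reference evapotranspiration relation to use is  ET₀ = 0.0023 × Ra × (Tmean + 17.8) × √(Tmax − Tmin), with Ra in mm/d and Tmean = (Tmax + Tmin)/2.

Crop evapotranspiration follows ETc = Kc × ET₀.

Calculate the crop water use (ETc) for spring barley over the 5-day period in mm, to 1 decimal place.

18.6 mm

Tmean = (24.8 + 14.0)/2 = 19.40 °C
ET₀ = 0.0023 × 12.61 × (19.40 + 17.8) × √10.8 = 0.0023 × 12.61 × 37.20 × 3.2863 = 3.5456 mm/d
ETc = Kc × ET₀ = 1.05 × 3.5456 = 3.7229 mm/d
Over 5 days: 3.7229 × 5 = 18.615 mm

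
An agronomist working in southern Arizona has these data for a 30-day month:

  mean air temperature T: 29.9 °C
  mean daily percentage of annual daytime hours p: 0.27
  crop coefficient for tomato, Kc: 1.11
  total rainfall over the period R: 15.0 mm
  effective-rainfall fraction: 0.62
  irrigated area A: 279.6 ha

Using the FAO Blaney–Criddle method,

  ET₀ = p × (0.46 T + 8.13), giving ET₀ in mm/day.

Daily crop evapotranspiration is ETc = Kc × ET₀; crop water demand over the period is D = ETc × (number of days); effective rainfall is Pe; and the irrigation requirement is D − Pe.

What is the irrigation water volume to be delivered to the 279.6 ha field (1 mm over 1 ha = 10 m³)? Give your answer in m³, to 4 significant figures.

524100 m³

ET₀ = 0.27 × (0.46 × 29.9 + 8.13) = 0.27 × 21.884 = 5.9087 mm/d
ETc = Kc × ET₀ = 1.11 × 5.9087 = 6.5587 mm/d
Crop demand D = ETc × 30 d = 6.5587 × 30 = 196.761 mm
Pe = 0.62 × 15.0 = 9.300 mm
D − Pe = 196.761 − 9.300 = 187.461 mm
Volume = 187.461 mm × 279.6 ha × 10 = 524141.0 m³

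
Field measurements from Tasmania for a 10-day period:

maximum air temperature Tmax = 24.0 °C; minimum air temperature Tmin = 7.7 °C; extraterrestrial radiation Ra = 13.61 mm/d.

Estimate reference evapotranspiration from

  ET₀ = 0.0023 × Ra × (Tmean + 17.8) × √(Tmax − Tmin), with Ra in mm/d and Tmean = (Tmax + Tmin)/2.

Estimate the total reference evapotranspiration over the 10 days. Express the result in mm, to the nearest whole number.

43 mm

Tmean = (24.0 + 7.7)/2 = 15.85 °C
ET₀ = 0.0023 × 13.61 × (15.85 + 17.8) × √16.3 = 0.0023 × 13.61 × 33.65 × 4.0373 = 4.2527 mm/d
Over 10 days: 4.2527 × 10 = 42.527 mm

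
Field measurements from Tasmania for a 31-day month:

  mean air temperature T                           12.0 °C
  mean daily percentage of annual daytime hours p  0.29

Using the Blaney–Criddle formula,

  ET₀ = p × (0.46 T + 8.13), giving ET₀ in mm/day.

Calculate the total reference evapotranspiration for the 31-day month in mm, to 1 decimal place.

ET₀ = 0.29 × (0.46 × 12.0 + 8.13) = 0.29 × 13.650 = 3.9585 mm/d
Monthly total = 3.9585 × 31 = 122.714 mm

122.7 mm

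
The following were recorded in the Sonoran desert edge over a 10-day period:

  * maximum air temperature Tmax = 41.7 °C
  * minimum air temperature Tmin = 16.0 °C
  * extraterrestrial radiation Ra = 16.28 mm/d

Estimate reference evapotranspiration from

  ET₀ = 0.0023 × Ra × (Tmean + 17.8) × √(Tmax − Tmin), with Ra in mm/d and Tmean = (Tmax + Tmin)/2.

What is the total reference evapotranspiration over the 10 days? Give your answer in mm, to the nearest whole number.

89 mm

Tmean = (41.7 + 16.0)/2 = 28.85 °C
ET₀ = 0.0023 × 16.28 × (28.85 + 17.8) × √25.7 = 0.0023 × 16.28 × 46.65 × 5.0695 = 8.8552 mm/d
Over 10 days: 8.8552 × 10 = 88.552 mm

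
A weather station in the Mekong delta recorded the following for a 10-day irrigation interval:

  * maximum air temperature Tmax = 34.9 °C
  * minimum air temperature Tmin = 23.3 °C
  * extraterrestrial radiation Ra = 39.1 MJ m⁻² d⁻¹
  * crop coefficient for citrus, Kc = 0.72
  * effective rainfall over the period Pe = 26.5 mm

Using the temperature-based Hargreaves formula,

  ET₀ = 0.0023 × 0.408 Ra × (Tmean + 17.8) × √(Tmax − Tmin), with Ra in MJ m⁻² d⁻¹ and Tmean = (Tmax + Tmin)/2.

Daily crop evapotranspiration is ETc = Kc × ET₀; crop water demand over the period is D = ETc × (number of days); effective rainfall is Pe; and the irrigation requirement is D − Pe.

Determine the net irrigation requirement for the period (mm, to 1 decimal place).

15.7 mm

Tmean = (34.9 + 23.3)/2 = 29.10 °C
0.408 Ra = 0.408 × 39.1 = 15.9528 mm/d equivalent
ET₀ = 0.0023 × 15.9528 × (29.10 + 17.8) × √11.6 = 0.0023 × 15.9528 × 46.90 × 3.4059 = 5.8610 mm/d
ETc = Kc × ET₀ = 0.72 × 5.8610 = 4.2199 mm/d
Crop demand D = ETc × 10 d = 4.2199 × 10 = 42.199 mm
D − Pe = 42.199 − 26.5 = 15.699 mm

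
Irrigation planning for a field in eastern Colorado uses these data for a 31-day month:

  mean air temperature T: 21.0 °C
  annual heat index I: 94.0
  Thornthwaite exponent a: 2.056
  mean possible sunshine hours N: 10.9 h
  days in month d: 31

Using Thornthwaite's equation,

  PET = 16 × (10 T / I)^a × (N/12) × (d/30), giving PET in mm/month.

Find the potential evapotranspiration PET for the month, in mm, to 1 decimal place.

10T/I = 10 × 21.0 / 94.0 = 2.2340
(10T/I)^a = 2.2340^2.056 = 5.2205
Uncorrected PET = 16 × 5.2205 = 83.528 mm
Correction = (N/12)(d/30) = (10.9/12)(31/30) = 0.9386
PET = 83.528 × 0.9386 = 78.399 mm/month

78.4 mm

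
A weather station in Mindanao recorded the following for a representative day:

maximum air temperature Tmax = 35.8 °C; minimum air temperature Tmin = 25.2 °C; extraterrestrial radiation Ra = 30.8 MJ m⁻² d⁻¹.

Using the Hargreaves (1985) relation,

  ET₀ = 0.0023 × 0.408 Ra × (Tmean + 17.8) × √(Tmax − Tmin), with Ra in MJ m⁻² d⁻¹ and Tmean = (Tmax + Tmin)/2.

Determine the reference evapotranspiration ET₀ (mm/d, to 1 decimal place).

Tmean = (35.8 + 25.2)/2 = 30.50 °C
0.408 Ra = 0.408 × 30.8 = 12.5664 mm/d equivalent
ET₀ = 0.0023 × 12.5664 × (30.50 + 17.8) × √10.6 = 0.0023 × 12.5664 × 48.30 × 3.2558 = 4.5451 mm/d

4.5 mm/d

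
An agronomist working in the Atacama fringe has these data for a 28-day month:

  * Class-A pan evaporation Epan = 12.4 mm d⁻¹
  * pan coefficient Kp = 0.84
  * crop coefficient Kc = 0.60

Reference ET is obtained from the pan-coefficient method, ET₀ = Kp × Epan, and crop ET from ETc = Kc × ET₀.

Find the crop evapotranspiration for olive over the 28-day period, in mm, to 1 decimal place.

175.0 mm

ET₀ = 0.84 × 12.4 = 10.4160 mm/d
ETc = Kc × ET₀ = 0.60 × 10.4160 = 6.2496 mm/d
Over 28 days: 6.2496 × 28 = 174.989 mm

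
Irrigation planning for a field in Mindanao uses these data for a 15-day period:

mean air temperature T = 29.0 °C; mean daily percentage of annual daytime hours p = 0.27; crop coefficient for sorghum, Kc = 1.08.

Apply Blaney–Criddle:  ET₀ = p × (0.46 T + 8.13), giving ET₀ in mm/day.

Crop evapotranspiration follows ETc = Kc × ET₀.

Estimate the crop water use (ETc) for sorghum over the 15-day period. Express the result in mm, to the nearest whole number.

ET₀ = 0.27 × (0.46 × 29.0 + 8.13) = 0.27 × 21.470 = 5.7969 mm/d
ETc = Kc × ET₀ = 1.08 × 5.7969 = 6.2607 mm/d
Over 15 days: 6.2607 × 15 = 93.911 mm

94 mm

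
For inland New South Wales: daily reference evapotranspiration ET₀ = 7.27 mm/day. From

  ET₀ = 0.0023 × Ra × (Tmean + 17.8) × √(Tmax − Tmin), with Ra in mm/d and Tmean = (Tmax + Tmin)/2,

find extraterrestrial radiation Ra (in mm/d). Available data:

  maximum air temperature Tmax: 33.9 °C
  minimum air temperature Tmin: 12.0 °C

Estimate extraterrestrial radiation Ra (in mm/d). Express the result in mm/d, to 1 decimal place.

Tmean = 22.95 °C; √ΔT = 4.6797
Ra = ET₀ / [0.0023 × (Tmean+17.8) × √ΔT] = 7.27 / (0.0023 × 40.75 × 4.6797) = 16.575 mm/d

16.6 mm/d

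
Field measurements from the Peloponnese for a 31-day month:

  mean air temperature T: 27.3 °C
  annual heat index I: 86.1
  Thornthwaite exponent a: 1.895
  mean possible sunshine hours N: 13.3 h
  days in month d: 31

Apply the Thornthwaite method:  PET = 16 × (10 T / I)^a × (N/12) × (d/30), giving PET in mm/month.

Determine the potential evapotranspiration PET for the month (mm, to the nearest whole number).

10T/I = 10 × 27.3 / 86.1 = 3.1707
(10T/I)^a = 3.1707^1.895 = 8.9061
Uncorrected PET = 16 × 8.9061 = 142.498 mm
Correction = (N/12)(d/30) = (13.3/12)(31/30) = 1.1453
PET = 142.498 × 1.1453 = 163.203 mm/month

163 mm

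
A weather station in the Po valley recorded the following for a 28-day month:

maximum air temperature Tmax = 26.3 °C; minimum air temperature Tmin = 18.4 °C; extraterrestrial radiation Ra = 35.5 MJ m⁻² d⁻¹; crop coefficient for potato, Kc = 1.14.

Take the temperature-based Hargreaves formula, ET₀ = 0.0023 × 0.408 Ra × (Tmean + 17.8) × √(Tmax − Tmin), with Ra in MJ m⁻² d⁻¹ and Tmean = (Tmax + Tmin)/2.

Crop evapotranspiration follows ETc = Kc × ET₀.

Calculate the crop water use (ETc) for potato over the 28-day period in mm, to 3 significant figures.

120 mm

Tmean = (26.3 + 18.4)/2 = 22.35 °C
0.408 Ra = 0.408 × 35.5 = 14.4840 mm/d equivalent
ET₀ = 0.0023 × 14.4840 × (22.35 + 17.8) × √7.9 = 0.0023 × 14.4840 × 40.15 × 2.8107 = 3.7594 mm/d
ETc = Kc × ET₀ = 1.14 × 3.7594 = 4.2857 mm/d
Over 28 days: 4.2857 × 28 = 120.000 mm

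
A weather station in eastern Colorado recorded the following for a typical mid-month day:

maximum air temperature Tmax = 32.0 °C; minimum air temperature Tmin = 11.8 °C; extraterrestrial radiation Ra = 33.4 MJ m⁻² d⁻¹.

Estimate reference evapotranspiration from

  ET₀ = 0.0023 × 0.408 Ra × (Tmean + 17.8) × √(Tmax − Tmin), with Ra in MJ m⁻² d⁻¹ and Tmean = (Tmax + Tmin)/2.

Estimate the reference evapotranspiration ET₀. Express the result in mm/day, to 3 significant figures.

Tmean = (32.0 + 11.8)/2 = 21.90 °C
0.408 Ra = 0.408 × 33.4 = 13.6272 mm/d equivalent
ET₀ = 0.0023 × 13.6272 × (21.90 + 17.8) × √20.2 = 0.0023 × 13.6272 × 39.70 × 4.4944 = 5.5924 mm/d

5.59 mm/day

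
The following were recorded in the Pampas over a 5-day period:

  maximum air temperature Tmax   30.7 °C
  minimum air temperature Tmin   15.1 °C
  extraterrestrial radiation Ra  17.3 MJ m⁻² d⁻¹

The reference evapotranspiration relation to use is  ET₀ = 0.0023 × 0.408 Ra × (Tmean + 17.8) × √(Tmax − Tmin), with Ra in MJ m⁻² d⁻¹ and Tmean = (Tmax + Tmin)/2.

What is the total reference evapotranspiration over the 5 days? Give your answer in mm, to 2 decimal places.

13.05 mm

Tmean = (30.7 + 15.1)/2 = 22.90 °C
0.408 Ra = 0.408 × 17.3 = 7.0584 mm/d equivalent
ET₀ = 0.0023 × 7.0584 × (22.90 + 17.8) × √15.6 = 0.0023 × 7.0584 × 40.70 × 3.9497 = 2.6097 mm/d
Over 5 days: 2.6097 × 5 = 13.049 mm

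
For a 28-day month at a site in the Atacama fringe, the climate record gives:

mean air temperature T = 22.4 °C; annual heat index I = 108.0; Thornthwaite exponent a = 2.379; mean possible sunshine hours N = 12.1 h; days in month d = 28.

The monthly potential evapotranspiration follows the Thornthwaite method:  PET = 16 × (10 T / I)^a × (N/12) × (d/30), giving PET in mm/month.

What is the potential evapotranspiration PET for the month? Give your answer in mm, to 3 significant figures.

85.4 mm

10T/I = 10 × 22.4 / 108.0 = 2.0741
(10T/I)^a = 2.0741^2.379 = 5.6720
Uncorrected PET = 16 × 5.6720 = 90.752 mm
Correction = (N/12)(d/30) = (12.1/12)(28/30) = 0.9411
PET = 90.752 × 0.9411 = 85.407 mm/month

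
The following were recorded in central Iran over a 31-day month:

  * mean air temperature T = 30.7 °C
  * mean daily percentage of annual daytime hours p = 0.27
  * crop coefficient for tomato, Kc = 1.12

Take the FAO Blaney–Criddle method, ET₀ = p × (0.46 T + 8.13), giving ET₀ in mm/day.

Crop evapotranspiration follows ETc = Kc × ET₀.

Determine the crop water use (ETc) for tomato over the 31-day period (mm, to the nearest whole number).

ET₀ = 0.27 × (0.46 × 30.7 + 8.13) = 0.27 × 22.252 = 6.0080 mm/d
ETc = Kc × ET₀ = 1.12 × 6.0080 = 6.7290 mm/d
Over 31 days: 6.7290 × 31 = 208.599 mm

209 mm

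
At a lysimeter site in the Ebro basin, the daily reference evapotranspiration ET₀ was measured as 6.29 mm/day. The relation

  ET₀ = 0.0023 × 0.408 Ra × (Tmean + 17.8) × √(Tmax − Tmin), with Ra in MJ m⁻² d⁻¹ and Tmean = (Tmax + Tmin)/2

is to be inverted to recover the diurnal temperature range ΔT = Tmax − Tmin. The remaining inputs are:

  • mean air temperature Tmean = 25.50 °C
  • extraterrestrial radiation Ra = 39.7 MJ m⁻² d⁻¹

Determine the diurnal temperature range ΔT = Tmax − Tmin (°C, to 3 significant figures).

15.2 °C

√ΔT = ET₀ / [0.0023 × 0.408 × Ra × (Tmean+17.8)] = 6.29 / (0.0023 × 16.1976 × 43.30) = 3.8993
ΔT = 3.8993² = 15.205 °C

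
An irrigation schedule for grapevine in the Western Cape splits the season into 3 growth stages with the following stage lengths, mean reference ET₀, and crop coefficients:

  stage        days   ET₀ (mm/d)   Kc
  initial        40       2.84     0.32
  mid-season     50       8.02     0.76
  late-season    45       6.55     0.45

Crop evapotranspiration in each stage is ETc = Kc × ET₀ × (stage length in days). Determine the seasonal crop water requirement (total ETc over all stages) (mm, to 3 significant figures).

474 mm

initial: 0.32 × 2.84 × 40 = 36.35 mm
mid-season: 0.76 × 8.02 × 50 = 304.76 mm
late-season: 0.45 × 6.55 × 45 = 132.64 mm
Seasonal total = 473.75 mm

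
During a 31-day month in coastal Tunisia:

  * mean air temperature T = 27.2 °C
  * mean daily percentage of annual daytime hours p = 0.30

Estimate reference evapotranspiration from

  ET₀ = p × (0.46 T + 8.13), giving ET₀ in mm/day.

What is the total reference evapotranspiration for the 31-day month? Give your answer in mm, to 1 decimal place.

ET₀ = 0.30 × (0.46 × 27.2 + 8.13) = 0.30 × 20.642 = 6.1926 mm/d
Monthly total = 6.1926 × 31 = 191.971 mm

192.0 mm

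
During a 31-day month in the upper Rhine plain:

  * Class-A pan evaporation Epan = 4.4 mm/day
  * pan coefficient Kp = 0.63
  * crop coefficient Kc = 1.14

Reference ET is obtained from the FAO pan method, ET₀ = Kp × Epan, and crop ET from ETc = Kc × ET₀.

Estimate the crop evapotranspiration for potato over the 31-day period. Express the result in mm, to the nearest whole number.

98 mm

ET₀ = 0.63 × 4.4 = 2.7720 mm/d
ETc = Kc × ET₀ = 1.14 × 2.7720 = 3.1601 mm/d
Over 31 days: 3.1601 × 31 = 97.963 mm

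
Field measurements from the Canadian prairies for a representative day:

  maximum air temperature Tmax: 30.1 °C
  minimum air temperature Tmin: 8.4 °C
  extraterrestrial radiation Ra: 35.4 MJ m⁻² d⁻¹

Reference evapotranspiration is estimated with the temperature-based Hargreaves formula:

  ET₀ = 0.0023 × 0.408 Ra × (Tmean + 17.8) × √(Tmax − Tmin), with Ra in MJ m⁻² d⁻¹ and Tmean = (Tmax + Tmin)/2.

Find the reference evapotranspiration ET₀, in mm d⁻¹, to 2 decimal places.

Tmean = (30.1 + 8.4)/2 = 19.25 °C
0.408 Ra = 0.408 × 35.4 = 14.4432 mm/d equivalent
ET₀ = 0.0023 × 14.4432 × (19.25 + 17.8) × √21.7 = 0.0023 × 14.4432 × 37.05 × 4.6583 = 5.7333 mm/d

5.73 mm d⁻¹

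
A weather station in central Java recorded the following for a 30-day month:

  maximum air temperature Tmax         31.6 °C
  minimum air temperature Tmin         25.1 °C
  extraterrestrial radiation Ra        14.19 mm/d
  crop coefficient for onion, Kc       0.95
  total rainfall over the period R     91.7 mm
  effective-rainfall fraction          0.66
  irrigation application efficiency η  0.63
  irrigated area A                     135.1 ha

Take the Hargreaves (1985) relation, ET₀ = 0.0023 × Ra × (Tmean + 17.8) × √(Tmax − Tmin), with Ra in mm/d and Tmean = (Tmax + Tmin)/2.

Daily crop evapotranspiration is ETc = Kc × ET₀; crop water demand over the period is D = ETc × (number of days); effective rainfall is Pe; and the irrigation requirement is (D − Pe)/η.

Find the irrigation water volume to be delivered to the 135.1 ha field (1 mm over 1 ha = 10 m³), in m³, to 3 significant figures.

Tmean = (31.6 + 25.1)/2 = 28.35 °C
ET₀ = 0.0023 × 14.19 × (28.35 + 17.8) × √6.5 = 0.0023 × 14.19 × 46.15 × 2.5495 = 3.8401 mm/d
ETc = Kc × ET₀ = 0.95 × 3.8401 = 3.6481 mm/d
Crop demand D = ETc × 30 d = 3.6481 × 30 = 109.443 mm
Pe = 0.66 × 91.7 = 60.522 mm
D − Pe = 109.443 − 60.522 = 48.921 mm
Gross irrigation = 48.921 / 0.63 = 77.652 mm
Volume = 77.652 mm × 135.1 ha × 10 = 104907.9 m³

105000 m³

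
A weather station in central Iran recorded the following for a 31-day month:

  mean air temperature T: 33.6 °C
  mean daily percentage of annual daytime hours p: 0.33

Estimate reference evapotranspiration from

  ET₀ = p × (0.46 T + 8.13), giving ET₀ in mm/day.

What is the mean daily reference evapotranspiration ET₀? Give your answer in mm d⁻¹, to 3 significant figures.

ET₀ = 0.33 × (0.46 × 33.6 + 8.13) = 0.33 × 23.586 = 7.7834 mm/d

7.78 mm d⁻¹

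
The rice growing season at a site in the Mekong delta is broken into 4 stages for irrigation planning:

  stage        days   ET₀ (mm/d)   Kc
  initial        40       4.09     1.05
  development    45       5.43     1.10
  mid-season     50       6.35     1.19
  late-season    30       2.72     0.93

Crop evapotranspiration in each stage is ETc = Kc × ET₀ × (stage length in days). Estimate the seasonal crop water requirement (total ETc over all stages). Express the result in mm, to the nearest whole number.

894 mm

initial: 1.05 × 4.09 × 40 = 171.78 mm
development: 1.10 × 5.43 × 45 = 268.79 mm
mid-season: 1.19 × 6.35 × 50 = 377.83 mm
late-season: 0.93 × 2.72 × 30 = 75.89 mm
Seasonal total = 894.29 mm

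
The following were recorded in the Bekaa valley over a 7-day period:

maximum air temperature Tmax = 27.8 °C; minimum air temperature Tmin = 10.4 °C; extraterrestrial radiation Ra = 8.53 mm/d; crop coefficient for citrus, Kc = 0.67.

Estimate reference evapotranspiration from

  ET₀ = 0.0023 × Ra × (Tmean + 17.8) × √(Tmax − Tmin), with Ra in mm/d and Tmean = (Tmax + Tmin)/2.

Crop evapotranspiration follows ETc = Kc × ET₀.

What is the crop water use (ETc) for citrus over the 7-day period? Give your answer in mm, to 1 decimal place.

14.2 mm

Tmean = (27.8 + 10.4)/2 = 19.10 °C
ET₀ = 0.0023 × 8.53 × (19.10 + 17.8) × √17.4 = 0.0023 × 8.53 × 36.90 × 4.1713 = 3.0198 mm/d
ETc = Kc × ET₀ = 0.67 × 3.0198 = 2.0233 mm/d
Over 7 days: 2.0233 × 7 = 14.163 mm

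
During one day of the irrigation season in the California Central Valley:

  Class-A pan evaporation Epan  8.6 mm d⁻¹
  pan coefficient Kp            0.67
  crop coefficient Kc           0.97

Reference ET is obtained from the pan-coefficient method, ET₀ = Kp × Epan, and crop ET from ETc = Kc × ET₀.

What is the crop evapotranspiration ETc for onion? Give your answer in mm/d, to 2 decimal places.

5.59 mm/d

ET₀ = 0.67 × 8.6 = 5.7620 mm/d
ETc = Kc × ET₀ = 0.97 × 5.7620 = 5.5891 mm/d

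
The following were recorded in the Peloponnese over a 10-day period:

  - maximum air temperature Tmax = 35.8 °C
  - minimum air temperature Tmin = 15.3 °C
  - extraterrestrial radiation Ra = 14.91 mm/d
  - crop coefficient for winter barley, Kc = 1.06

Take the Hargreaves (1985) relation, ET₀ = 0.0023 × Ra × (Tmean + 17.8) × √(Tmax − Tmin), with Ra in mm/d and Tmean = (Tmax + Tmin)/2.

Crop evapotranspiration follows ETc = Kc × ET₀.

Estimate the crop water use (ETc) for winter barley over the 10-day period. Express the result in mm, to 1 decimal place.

Tmean = (35.8 + 15.3)/2 = 25.55 °C
ET₀ = 0.0023 × 14.91 × (25.55 + 17.8) × √20.5 = 0.0023 × 14.91 × 43.35 × 4.5277 = 6.7309 mm/d
ETc = Kc × ET₀ = 1.06 × 6.7309 = 7.1348 mm/d
Over 10 days: 7.1348 × 10 = 71.348 mm

71.3 mm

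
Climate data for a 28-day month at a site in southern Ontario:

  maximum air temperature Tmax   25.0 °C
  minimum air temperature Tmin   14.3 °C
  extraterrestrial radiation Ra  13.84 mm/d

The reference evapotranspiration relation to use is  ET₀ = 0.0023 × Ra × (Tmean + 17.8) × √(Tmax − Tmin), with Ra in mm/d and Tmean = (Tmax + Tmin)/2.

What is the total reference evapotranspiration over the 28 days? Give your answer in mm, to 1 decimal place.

109.2 mm

Tmean = (25.0 + 14.3)/2 = 19.65 °C
ET₀ = 0.0023 × 13.84 × (19.65 + 17.8) × √10.7 = 0.0023 × 13.84 × 37.45 × 3.2711 = 3.8995 mm/d
Over 28 days: 3.8995 × 28 = 109.186 mm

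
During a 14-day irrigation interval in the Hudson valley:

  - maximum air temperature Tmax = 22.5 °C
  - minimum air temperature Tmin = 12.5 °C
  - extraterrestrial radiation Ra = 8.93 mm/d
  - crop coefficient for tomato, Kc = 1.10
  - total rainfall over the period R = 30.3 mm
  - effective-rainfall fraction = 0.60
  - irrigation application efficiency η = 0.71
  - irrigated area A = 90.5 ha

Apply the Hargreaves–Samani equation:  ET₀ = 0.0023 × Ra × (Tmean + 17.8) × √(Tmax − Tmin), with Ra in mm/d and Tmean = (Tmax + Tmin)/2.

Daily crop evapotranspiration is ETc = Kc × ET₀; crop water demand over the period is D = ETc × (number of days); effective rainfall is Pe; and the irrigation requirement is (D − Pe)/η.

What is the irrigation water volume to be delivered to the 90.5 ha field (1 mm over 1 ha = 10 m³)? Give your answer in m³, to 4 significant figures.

Tmean = (22.5 + 12.5)/2 = 17.50 °C
ET₀ = 0.0023 × 8.93 × (17.50 + 17.8) × √10.0 = 0.0023 × 8.93 × 35.30 × 3.1623 = 2.2928 mm/d
ETc = Kc × ET₀ = 1.10 × 2.2928 = 2.5221 mm/d
Crop demand D = ETc × 14 d = 2.5221 × 14 = 35.309 mm
Pe = 0.60 × 30.3 = 18.180 mm
D − Pe = 35.309 − 18.180 = 17.129 mm
Gross irrigation = 17.129 / 0.71 = 24.125 mm
Volume = 24.125 mm × 90.5 ha × 10 = 21833.1 m³

21830 m³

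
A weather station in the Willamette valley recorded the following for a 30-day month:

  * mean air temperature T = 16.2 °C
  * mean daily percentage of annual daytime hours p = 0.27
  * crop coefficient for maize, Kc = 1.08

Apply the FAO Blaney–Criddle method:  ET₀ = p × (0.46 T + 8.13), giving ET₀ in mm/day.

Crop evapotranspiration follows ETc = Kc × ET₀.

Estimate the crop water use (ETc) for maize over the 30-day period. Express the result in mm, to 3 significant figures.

136 mm

ET₀ = 0.27 × (0.46 × 16.2 + 8.13) = 0.27 × 15.582 = 4.2071 mm/d
ETc = Kc × ET₀ = 1.08 × 4.2071 = 4.5437 mm/d
Over 30 days: 4.5437 × 30 = 136.311 mm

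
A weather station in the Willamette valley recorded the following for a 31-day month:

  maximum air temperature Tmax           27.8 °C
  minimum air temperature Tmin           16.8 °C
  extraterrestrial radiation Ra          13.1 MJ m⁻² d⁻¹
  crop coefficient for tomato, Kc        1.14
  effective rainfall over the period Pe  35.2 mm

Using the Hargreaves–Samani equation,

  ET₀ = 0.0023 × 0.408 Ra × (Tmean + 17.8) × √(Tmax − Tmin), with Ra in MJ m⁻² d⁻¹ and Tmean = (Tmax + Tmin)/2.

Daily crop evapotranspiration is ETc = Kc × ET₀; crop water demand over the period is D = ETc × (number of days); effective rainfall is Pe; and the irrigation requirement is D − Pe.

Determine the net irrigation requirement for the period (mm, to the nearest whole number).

23 mm

Tmean = (27.8 + 16.8)/2 = 22.30 °C
0.408 Ra = 0.408 × 13.1 = 5.3448 mm/d equivalent
ET₀ = 0.0023 × 5.3448 × (22.30 + 17.8) × √11.0 = 0.0023 × 5.3448 × 40.10 × 3.3166 = 1.6349 mm/d
ETc = Kc × ET₀ = 1.14 × 1.6349 = 1.8638 mm/d
Crop demand D = ETc × 31 d = 1.8638 × 31 = 57.778 mm
D − Pe = 57.778 − 35.2 = 22.578 mm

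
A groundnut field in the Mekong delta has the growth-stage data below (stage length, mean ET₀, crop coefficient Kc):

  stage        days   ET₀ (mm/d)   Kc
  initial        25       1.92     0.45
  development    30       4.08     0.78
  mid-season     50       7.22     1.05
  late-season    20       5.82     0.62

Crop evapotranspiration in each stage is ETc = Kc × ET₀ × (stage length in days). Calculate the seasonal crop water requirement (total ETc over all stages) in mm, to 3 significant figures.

568 mm

initial: 0.45 × 1.92 × 25 = 21.60 mm
development: 0.78 × 4.08 × 30 = 95.47 mm
mid-season: 1.05 × 7.22 × 50 = 379.05 mm
late-season: 0.62 × 5.82 × 20 = 72.17 mm
Seasonal total = 568.29 mm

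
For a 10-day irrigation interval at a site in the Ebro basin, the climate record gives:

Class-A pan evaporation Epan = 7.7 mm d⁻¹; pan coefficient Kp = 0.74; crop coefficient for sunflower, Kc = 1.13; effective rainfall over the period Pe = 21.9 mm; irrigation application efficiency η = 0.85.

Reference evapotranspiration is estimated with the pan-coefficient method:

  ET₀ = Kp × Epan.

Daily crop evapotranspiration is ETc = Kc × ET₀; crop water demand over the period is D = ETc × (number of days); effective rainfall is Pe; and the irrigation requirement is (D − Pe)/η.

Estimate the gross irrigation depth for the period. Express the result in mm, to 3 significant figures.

50.0 mm

ET₀ = 0.74 × 7.7 = 5.6980 mm/d
ETc = Kc × ET₀ = 1.13 × 5.6980 = 6.4387 mm/d
Crop demand D = ETc × 10 d = 6.4387 × 10 = 64.387 mm
D − Pe = 64.387 − 21.9 = 42.487 mm
Gross irrigation = 42.487 / 0.85 = 49.985 mm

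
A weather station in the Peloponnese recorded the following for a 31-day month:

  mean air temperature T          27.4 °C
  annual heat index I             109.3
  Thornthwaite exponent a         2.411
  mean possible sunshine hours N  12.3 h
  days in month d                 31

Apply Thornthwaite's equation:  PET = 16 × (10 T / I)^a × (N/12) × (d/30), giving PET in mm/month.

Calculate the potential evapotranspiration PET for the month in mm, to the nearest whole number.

10T/I = 10 × 27.4 / 109.3 = 2.5069
(10T/I)^a = 2.5069^2.411 = 9.1689
Uncorrected PET = 16 × 9.1689 = 146.702 mm
Correction = (N/12)(d/30) = (12.3/12)(31/30) = 1.0592
PET = 146.702 × 1.0592 = 155.387 mm/month

155 mm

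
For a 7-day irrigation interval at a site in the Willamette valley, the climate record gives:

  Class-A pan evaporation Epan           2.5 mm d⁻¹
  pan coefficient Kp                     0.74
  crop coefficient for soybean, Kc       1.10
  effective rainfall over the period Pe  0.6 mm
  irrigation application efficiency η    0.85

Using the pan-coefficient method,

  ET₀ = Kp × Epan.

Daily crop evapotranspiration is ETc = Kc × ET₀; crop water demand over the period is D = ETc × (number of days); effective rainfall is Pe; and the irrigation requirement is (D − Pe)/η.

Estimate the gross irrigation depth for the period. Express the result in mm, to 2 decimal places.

16.05 mm

ET₀ = 0.74 × 2.5 = 1.8500 mm/d
ETc = Kc × ET₀ = 1.10 × 1.8500 = 2.0350 mm/d
Crop demand D = ETc × 7 d = 2.0350 × 7 = 14.245 mm
D − Pe = 14.245 − 0.6 = 13.645 mm
Gross irrigation = 13.645 / 0.85 = 16.053 mm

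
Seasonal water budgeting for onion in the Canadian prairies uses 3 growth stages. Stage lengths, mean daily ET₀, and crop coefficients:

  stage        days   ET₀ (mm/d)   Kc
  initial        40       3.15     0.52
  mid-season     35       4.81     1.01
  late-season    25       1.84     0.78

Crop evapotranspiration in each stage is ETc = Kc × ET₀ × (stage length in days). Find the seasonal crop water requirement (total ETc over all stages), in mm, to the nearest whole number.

initial: 0.52 × 3.15 × 40 = 65.52 mm
mid-season: 1.01 × 4.81 × 35 = 170.03 mm
late-season: 0.78 × 1.84 × 25 = 35.88 mm
Seasonal total = 271.43 mm

271 mm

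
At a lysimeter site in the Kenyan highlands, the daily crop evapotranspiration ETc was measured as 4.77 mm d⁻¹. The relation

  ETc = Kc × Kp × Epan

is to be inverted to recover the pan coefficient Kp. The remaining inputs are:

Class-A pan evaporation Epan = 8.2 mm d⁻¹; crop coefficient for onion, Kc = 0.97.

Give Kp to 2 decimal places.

ETc = Kc × Kp × Epan  ⇒  Kp = ETc / (Kc × Epan)
Kp = 4.77 / (0.97 × 8.2) = 4.77 / 7.954 = 0.5997

0.60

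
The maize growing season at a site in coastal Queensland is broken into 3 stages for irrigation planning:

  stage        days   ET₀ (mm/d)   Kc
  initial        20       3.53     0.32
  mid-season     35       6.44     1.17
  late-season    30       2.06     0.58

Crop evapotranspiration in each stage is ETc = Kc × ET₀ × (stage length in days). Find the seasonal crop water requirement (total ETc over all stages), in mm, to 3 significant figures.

initial: 0.32 × 3.53 × 20 = 22.59 mm
mid-season: 1.17 × 6.44 × 35 = 263.72 mm
late-season: 0.58 × 2.06 × 30 = 35.84 mm
Seasonal total = 322.15 mm

322 mm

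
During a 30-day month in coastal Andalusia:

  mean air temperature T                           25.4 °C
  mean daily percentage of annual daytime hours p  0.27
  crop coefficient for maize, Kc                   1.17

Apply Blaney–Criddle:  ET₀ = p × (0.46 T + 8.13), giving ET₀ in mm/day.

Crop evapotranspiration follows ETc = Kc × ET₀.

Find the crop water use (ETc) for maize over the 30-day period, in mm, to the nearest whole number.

ET₀ = 0.27 × (0.46 × 25.4 + 8.13) = 0.27 × 19.814 = 5.3498 mm/d
ETc = Kc × ET₀ = 1.17 × 5.3498 = 6.2593 mm/d
Over 30 days: 6.2593 × 30 = 187.779 mm

188 mm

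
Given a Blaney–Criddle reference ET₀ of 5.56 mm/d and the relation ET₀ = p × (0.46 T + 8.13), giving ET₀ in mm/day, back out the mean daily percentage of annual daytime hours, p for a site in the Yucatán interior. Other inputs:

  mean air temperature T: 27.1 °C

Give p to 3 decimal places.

0.270

p = ET₀ / (0.46 T + 8.13) = 5.56 / (0.46 × 27.1 + 8.13) = 5.56 / 20.596 = 0.2700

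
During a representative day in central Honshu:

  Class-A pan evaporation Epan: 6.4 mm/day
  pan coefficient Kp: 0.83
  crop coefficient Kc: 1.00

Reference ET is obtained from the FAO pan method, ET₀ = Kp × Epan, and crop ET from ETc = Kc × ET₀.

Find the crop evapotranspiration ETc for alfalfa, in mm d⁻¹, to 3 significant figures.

5.31 mm d⁻¹

ET₀ = 0.83 × 6.4 = 5.3120 mm/d
ETc = Kc × ET₀ = 1.00 × 5.3120 = 5.3120 mm/d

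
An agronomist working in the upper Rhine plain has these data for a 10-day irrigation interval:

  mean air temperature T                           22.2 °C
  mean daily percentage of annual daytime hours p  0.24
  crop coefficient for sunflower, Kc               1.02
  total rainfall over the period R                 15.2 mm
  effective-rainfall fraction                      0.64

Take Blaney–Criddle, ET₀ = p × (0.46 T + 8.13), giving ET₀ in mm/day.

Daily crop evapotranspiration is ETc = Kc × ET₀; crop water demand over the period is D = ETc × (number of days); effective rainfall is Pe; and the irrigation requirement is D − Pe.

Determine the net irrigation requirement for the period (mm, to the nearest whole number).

35 mm

ET₀ = 0.24 × (0.46 × 22.2 + 8.13) = 0.24 × 18.342 = 4.4021 mm/d
ETc = Kc × ET₀ = 1.02 × 4.4021 = 4.4901 mm/d
Crop demand D = ETc × 10 d = 4.4901 × 10 = 44.901 mm
Pe = 0.64 × 15.2 = 9.728 mm
D − Pe = 44.901 − 9.728 = 35.173 mm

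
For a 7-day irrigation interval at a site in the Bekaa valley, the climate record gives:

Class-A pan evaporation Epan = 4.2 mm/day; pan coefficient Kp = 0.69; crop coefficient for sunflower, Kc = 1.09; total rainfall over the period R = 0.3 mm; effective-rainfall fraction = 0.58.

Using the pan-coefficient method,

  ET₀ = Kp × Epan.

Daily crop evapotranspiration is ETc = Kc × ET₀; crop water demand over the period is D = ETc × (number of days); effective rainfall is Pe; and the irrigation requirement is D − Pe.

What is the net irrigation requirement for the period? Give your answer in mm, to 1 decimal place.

ET₀ = 0.69 × 4.2 = 2.8980 mm/d
ETc = Kc × ET₀ = 1.09 × 2.8980 = 3.1588 mm/d
Crop demand D = ETc × 7 d = 3.1588 × 7 = 22.112 mm
Pe = 0.58 × 0.3 = 0.174 mm
D − Pe = 22.112 − 0.174 = 21.938 mm

21.9 mm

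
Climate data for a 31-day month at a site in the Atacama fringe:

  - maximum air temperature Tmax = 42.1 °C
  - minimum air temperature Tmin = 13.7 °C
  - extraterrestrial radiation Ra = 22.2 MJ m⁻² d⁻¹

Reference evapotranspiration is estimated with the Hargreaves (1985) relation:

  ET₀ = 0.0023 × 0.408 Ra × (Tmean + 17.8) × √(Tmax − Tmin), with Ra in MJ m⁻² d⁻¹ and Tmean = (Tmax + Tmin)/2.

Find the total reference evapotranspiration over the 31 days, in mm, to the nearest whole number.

Tmean = (42.1 + 13.7)/2 = 27.90 °C
0.408 Ra = 0.408 × 22.2 = 9.0576 mm/d equivalent
ET₀ = 0.0023 × 9.0576 × (27.90 + 17.8) × √28.4 = 0.0023 × 9.0576 × 45.70 × 5.3292 = 5.0736 mm/d
Over 31 days: 5.0736 × 31 = 157.282 mm

157 mm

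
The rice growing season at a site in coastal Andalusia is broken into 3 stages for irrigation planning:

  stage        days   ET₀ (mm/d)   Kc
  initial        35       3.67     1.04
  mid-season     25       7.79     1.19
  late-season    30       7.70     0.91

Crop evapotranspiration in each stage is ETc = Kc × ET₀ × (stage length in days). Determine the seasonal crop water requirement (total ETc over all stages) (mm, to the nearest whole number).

576 mm

initial: 1.04 × 3.67 × 35 = 133.59 mm
mid-season: 1.19 × 7.79 × 25 = 231.75 mm
late-season: 0.91 × 7.70 × 30 = 210.21 mm
Seasonal total = 575.55 mm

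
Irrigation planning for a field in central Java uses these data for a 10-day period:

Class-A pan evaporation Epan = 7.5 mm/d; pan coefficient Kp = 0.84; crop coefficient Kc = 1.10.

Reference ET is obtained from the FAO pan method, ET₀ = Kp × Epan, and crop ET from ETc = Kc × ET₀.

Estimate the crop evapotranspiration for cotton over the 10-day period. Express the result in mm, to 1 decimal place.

69.3 mm

ET₀ = 0.84 × 7.5 = 6.3000 mm/d
ETc = Kc × ET₀ = 1.10 × 6.3000 = 6.9300 mm/d
Over 10 days: 6.9300 × 10 = 69.300 mm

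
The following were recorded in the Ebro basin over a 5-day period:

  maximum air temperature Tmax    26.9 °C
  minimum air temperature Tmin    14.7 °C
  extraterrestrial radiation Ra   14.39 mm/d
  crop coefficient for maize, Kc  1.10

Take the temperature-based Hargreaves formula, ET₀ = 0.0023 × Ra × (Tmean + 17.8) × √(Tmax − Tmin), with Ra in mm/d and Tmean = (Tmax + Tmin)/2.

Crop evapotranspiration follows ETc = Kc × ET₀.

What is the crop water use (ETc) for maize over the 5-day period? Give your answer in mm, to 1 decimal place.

Tmean = (26.9 + 14.7)/2 = 20.80 °C
ET₀ = 0.0023 × 14.39 × (20.80 + 17.8) × √12.2 = 0.0023 × 14.39 × 38.60 × 3.4928 = 4.4622 mm/d
ETc = Kc × ET₀ = 1.10 × 4.4622 = 4.9084 mm/d
Over 5 days: 4.9084 × 5 = 24.542 mm

24.5 mm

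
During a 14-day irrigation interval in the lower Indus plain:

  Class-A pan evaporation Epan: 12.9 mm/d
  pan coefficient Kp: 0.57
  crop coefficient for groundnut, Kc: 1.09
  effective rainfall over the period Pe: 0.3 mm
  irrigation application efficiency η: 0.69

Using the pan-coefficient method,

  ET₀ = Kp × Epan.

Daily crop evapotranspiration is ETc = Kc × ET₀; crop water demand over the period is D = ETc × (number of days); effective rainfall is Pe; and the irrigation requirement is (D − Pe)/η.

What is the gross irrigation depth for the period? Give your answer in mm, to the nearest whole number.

162 mm

ET₀ = 0.57 × 12.9 = 7.3530 mm/d
ETc = Kc × ET₀ = 1.09 × 7.3530 = 8.0148 mm/d
Crop demand D = ETc × 14 d = 8.0148 × 14 = 112.207 mm
D − Pe = 112.207 − 0.3 = 111.907 mm
Gross irrigation = 111.907 / 0.69 = 162.184 mm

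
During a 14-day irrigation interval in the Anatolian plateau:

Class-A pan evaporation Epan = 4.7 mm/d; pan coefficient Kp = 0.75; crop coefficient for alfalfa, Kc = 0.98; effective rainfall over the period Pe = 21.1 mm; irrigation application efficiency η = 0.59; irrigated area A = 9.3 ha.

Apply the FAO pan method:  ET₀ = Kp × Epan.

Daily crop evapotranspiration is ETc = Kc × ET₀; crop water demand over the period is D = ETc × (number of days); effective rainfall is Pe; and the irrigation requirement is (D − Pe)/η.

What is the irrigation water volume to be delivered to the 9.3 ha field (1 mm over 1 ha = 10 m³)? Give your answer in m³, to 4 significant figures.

4297 m³

ET₀ = 0.75 × 4.7 = 3.5250 mm/d
ETc = Kc × ET₀ = 0.98 × 3.5250 = 3.4545 mm/d
Crop demand D = ETc × 14 d = 3.4545 × 14 = 48.363 mm
D − Pe = 48.363 − 21.1 = 27.263 mm
Gross irrigation = 27.263 / 0.59 = 46.208 mm
Volume = 46.208 mm × 9.3 ha × 10 = 4297.3 m³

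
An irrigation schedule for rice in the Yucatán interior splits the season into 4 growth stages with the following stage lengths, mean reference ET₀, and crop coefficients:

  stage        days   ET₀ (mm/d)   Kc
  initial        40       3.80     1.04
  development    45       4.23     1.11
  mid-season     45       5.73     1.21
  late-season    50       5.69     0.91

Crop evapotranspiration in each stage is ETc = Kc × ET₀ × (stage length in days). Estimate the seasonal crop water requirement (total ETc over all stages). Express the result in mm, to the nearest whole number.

940 mm

initial: 1.04 × 3.80 × 40 = 158.08 mm
development: 1.11 × 4.23 × 45 = 211.29 mm
mid-season: 1.21 × 5.73 × 45 = 312.00 mm
late-season: 0.91 × 5.69 × 50 = 258.90 mm
Seasonal total = 940.27 mm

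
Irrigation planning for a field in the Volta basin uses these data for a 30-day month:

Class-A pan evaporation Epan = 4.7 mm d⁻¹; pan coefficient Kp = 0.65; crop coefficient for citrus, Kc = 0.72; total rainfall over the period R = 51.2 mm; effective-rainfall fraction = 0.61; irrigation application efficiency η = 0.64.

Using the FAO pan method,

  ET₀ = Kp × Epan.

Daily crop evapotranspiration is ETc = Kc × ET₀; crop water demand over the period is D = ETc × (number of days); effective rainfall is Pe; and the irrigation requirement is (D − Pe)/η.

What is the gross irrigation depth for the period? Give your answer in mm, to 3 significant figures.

ET₀ = 0.65 × 4.7 = 3.0550 mm/d
ETc = Kc × ET₀ = 0.72 × 3.0550 = 2.1996 mm/d
Crop demand D = ETc × 30 d = 2.1996 × 30 = 65.988 mm
Pe = 0.61 × 51.2 = 31.232 mm
D − Pe = 65.988 − 31.232 = 34.756 mm
Gross irrigation = 34.756 / 0.64 = 54.306 mm

54.3 mm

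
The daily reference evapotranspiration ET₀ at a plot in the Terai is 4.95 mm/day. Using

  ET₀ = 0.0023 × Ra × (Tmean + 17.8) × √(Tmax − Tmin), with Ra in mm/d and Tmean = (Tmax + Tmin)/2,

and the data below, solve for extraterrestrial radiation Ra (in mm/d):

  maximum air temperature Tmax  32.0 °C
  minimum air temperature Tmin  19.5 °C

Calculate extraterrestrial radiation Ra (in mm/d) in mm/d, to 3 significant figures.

14.0 mm/d

Tmean = 25.75 °C; √ΔT = 3.5355
Ra = ET₀ / [0.0023 × (Tmean+17.8) × √ΔT] = 4.95 / (0.0023 × 43.55 × 3.5355) = 13.978 mm/d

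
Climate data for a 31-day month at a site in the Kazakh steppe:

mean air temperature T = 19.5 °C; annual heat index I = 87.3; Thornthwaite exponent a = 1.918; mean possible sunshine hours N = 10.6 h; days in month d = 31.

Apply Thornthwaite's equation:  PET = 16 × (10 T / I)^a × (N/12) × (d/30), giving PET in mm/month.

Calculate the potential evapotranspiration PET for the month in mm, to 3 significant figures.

10T/I = 10 × 19.5 / 87.3 = 2.2337
(10T/I)^a = 2.2337^1.918 = 4.6712
Uncorrected PET = 16 × 4.6712 = 74.739 mm
Correction = (N/12)(d/30) = (10.6/12)(31/30) = 0.9128
PET = 74.739 × 0.9128 = 68.222 mm/month

68.2 mm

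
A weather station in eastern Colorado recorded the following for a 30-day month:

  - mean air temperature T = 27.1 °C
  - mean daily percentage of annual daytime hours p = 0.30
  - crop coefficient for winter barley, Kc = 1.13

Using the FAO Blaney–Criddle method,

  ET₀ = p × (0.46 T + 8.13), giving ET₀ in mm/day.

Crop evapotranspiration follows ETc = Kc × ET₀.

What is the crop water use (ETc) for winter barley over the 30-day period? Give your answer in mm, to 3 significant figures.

209 mm

ET₀ = 0.30 × (0.46 × 27.1 + 8.13) = 0.30 × 20.596 = 6.1788 mm/d
ETc = Kc × ET₀ = 1.13 × 6.1788 = 6.9820 mm/d
Over 30 days: 6.9820 × 30 = 209.460 mm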